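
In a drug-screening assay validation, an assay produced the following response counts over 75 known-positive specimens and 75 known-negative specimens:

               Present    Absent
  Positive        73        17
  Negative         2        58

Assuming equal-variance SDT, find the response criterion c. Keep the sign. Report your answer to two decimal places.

H = 73/75 = 0.9733
FA = 17/75 = 0.2267
z(0.9733) = 1.9317, z(0.2267) = -0.7498
c = −½·[z(H) + z(FA)] = −0.5 × (1.9317 + (-0.7498)) = -0.59095

c = -0.59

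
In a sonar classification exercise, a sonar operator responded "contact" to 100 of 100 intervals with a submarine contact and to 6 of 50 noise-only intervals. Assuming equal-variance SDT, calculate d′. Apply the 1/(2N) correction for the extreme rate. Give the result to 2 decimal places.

The hit rate is 100/100 = 1, so apply the 1/(2N) correction: H → 1 − 1/(2·100) = 0.99500.
z(H) = z(0.99500) = 2.576
z(FA) = z(0.12000) = -1.175
d' = 2.576 − (-1.175) = 3.751

d′ = 3.75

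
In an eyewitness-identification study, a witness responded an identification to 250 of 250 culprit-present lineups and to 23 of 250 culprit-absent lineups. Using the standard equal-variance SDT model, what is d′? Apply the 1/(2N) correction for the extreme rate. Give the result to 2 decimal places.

The hit rate is 250/250 = 1, so apply the 1/(2N) correction: H → 1 − 1/(2·250) = 0.99800.
z(H) = z(0.99800) = 2.878
z(FA) = z(0.09200) = -1.329
d' = 2.878 − (-1.329) = 4.207

d′ = 4.21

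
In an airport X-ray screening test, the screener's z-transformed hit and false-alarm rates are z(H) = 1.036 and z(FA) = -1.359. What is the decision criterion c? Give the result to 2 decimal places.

c = 0.16

c = −½·[z(H) + z(FA)] = −½·(1.036 + (-1.359)) = 0.1615
c > 0: the screener has a conservative response bias.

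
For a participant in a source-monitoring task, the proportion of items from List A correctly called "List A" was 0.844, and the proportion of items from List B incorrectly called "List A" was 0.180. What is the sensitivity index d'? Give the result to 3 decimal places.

z(H) = z(0.844) = 1.0110
z(FA) = z(0.180) = -0.9154
d' = z(H) − z(FA) = 1.0110 − (-0.9154) = 1.9264

d' = 1.926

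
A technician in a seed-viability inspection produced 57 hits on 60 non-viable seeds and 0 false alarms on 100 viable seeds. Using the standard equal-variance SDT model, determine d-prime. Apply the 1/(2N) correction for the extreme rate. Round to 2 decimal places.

d-prime = 4.22

The false-alarm rate is 0/100 = 0, so apply the 1/(2N) correction: FA → 1/(2·100) = 0.00500.
z(H) = z(0.95000) = 1.645
z(FA) = z(0.00500) = -2.576
d' = 1.645 − (-2.576) = 4.221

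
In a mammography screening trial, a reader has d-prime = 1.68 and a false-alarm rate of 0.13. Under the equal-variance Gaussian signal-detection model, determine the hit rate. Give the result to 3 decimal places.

hit rate = 0.710

z(false-alarm rate) = z(0.13) = -1.1264
z(H) = z(FA) + d' = -1.1264 + 1.68 = 0.5536
hit rate = Φ(0.5536) = 0.7101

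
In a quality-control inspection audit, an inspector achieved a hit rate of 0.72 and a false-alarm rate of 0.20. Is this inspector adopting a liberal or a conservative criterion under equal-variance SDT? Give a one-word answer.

conservative

z(H) = 0.583, z(FA) = -0.842
c = −½·(z(H) + z(FA)) = 0.1295
c > 0 → conservative criterion (biased toward responding “no”).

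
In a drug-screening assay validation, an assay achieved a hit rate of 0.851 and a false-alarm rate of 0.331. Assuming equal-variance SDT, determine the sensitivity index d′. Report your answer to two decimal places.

z(0.851) = 1.041, z(0.331) = -0.437
d' = z(H) − z(FA) = 1.041 − (-0.437) = 1.478

d′ = 1.48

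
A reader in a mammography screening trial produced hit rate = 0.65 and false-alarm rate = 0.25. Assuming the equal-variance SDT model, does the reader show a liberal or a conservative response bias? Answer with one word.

z(H) = 0.385, z(FA) = -0.674
c = −½·(z(H) + z(FA)) = 0.1445
c > 0 → conservative criterion (biased toward responding “no”).

conservative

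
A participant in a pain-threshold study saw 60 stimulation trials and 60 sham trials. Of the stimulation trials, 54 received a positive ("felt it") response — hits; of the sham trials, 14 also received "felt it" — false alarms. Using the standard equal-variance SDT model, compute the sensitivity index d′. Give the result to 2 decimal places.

H = 54/60 = 0.9000
FA = 14/60 = 0.2333
z(H) = 1.2816
z(FA) = -0.7280
d' = z(H) − z(FA) = 1.2816 − (-0.7280) = 2.0096

d′ = 2.01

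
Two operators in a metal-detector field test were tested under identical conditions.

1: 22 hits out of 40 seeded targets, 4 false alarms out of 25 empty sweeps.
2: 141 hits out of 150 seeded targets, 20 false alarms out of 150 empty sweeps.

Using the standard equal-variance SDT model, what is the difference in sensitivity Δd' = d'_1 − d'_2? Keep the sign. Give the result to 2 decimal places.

Δd' = -1.55

1: z(0.5500) = 0.126, z(0.1600) = -0.994, d' = 1.120
2: z(0.9400) = 1.555, z(0.1333) = -1.111, d' = 2.666
Δd' = d'_1 − d'_2 = 1.120 − 2.666 = -1.546
2 has the higher sensitivity.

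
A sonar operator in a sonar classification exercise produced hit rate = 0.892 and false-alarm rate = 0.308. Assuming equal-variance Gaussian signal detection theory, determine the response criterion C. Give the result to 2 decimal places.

z(0.892) = 1.2372, z(0.308) = -0.5015
c = −½·[z(H) + z(FA)] = −0.5 × (1.2372 + (-0.5015)) = -0.36785
c < 0: the sonar operator has a liberal response bias.

C = -0.37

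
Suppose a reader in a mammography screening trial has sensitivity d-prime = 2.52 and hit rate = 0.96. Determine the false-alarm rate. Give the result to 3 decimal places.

z(hit rate) = z(0.96) = 1.7507
z(FA) = z(H) − d' = 1.7507 − 2.52 = -0.7693
false-alarm rate = Φ(-0.7693) = 0.2209

false-alarm rate = 0.221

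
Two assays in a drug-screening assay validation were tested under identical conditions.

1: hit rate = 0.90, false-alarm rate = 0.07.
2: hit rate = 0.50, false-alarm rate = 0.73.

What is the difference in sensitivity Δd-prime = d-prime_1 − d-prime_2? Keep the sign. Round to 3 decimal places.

1: z(0.90) = 1.2816, z(0.07) = -1.4758, d' = 2.7574
2: z(0.50) = 0.0000, z(0.73) = 0.6128, d' = -0.6128
Δd' = d'_1 − d'_2 = 2.7574 − (-0.6128) = 3.3702
1 has the higher sensitivity.

Δd-prime = 3.370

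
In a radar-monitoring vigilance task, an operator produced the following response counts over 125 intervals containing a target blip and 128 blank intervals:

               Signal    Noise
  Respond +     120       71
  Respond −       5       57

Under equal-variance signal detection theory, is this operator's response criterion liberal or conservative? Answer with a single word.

z(H) = 1.751, z(FA) = 0.138
c = −½·(z(H) + z(FA)) = -0.9445
c < 0 → liberal criterion (biased toward responding “yes”).

liberal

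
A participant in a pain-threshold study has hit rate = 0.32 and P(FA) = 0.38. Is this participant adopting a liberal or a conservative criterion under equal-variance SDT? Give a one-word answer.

z(H) = -0.468, z(FA) = -0.305
c = −½·(z(H) + z(FA)) = 0.3865
c > 0 → conservative criterion (biased toward responding “no”).

conservative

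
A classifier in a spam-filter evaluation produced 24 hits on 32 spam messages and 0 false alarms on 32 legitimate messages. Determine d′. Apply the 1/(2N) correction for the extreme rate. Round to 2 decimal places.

d′ = 2.83

The false-alarm rate is 0/32 = 0, so apply the 1/(2N) correction: FA → 1/(2·32) = 0.01562.
z(H) = z(0.75000) = 0.674
z(FA) = z(0.01562) = -2.154
d' = 0.674 − (-2.154) = 2.828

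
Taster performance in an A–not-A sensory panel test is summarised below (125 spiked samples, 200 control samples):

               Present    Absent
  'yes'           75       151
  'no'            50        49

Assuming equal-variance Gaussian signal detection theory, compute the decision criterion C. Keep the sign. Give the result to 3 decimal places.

H = 75/125 = 0.6000
FA = 151/200 = 0.7550
z(H) = z(0.6000) = 0.2533
z(FA) = z(0.7550) = 0.6903
c = −½·[z(H) + z(FA)] = −0.5 × (0.2533 + 0.6903) = -0.4718
c < 0: the taster has a liberal response bias.

C = -0.472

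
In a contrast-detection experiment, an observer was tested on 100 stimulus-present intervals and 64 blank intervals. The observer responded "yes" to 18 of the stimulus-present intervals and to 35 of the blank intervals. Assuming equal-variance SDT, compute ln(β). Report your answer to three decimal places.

ln β = -0.412

H = 18/100 = 0.1800
FA = 35/64 = 0.5469
Φ⁻¹(H) = Φ⁻¹(0.1800) = -0.9154
Φ⁻¹(FA) = Φ⁻¹(0.5469) = 0.1178
ln β = −½·[z(H)² − z(FA)²] = −0.5 × (0.8380 − 0.0139) = -0.41205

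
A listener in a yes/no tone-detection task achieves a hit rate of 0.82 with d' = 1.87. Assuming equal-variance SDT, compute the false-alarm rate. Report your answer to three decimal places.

false-alarm rate = 0.170

z(hit rate) = z(0.82) = 0.9154
z(FA) = z(H) − d' = 0.9154 − 1.87 = -0.9546
false-alarm rate = Φ(-0.9546) = 0.1699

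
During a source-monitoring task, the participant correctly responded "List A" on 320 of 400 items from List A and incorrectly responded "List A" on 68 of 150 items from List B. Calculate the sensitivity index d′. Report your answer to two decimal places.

d′ = 0.96

H = 320/400 = 0.8000
FA = 68/150 = 0.4533
z(H) = z(0.8000) = 0.842
z(FA) = z(0.4533) = -0.117
d' = z(H) − z(FA) = 0.842 − (-0.117) = 0.959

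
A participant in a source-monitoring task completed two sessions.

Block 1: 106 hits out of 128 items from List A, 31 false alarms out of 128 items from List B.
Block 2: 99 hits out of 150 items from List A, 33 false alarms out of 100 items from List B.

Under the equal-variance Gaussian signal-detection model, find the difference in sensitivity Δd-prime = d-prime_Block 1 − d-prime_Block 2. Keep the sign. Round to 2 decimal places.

Block 1: z(0.8281) = 0.947, z(0.2422) = -0.699, d' = 1.646
Block 2: z(0.6600) = 0.412, z(0.3300) = -0.440, d' = 0.852
Δd' = d'_Block 1 − d'_Block 2 = 1.646 − 0.852 = 0.794
Block 1 has the higher sensitivity.

Δd-prime = 0.79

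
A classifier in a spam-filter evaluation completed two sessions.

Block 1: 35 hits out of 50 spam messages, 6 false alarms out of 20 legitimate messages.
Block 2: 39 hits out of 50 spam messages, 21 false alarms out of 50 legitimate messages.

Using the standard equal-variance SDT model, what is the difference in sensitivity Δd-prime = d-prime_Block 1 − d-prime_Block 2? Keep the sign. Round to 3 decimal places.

Δd-prime = 0.075

Block 1: z(0.7000) = 0.5244, z(0.3000) = -0.5244, d' = 1.0488
Block 2: z(0.7800) = 0.7722, z(0.4200) = -0.2019, d' = 0.9741
Δd' = d'_Block 1 − d'_Block 2 = 1.0488 − 0.9741 = 0.0747
Block 1 has the higher sensitivity.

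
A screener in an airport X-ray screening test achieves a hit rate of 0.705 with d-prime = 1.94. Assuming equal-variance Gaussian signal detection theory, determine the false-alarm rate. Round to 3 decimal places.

z(hit rate) = z(0.705) = 0.5388
z(FA) = z(H) − d' = 0.5388 − 1.94 = -1.4012
false-alarm rate = Φ(-1.4012) = 0.0806

false-alarm rate = 0.081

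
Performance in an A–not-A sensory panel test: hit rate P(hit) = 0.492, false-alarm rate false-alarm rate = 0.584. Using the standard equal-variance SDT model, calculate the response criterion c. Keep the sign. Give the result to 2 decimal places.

z(H) = z(0.492) = -0.0201
z(FA) = z(0.584) = 0.2121
c = −½·[z(H) + z(FA)] = −0.5 × (-0.0201 + 0.2121) = -0.0960

c = -0.10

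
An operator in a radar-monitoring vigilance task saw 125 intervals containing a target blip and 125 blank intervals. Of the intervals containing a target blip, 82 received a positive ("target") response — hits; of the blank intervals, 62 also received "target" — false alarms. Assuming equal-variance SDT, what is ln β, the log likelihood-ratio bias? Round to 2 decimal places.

H = 82/125 = 0.6560
FA = 62/125 = 0.4960
z(H) = z(0.6560) = 0.402
z(FA) = z(0.4960) = -0.010
ln β = −½·[z(H)² − z(FA)²] = −0.5 × (0.162 − 0.000) = -0.081

ln β = -0.08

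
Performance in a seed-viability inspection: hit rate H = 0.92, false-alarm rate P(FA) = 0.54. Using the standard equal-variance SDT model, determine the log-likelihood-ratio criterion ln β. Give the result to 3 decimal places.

Φ⁻¹(0.92) = 1.4051, Φ⁻¹(0.54) = 0.1004
ln β = −½·[z(H)² − z(FA)²] = −0.5 × (1.9743 − 0.0101) = -0.9821

ln β = -0.982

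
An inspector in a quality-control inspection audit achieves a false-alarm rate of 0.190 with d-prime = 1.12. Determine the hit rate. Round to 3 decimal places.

z(false-alarm rate) = z(0.190) = -0.8779
z(H) = z(FA) + d' = -0.8779 + 1.12 = 0.2421
hit rate = Φ(0.2421) = 0.5956

hit rate = 0.596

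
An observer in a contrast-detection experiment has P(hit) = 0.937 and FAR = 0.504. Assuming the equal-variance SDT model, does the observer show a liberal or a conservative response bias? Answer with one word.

z(H) = 1.530, z(FA) = 0.010
c = −½·(z(H) + z(FA)) = -0.770
c < 0 → liberal criterion (biased toward responding “yes”).

liberal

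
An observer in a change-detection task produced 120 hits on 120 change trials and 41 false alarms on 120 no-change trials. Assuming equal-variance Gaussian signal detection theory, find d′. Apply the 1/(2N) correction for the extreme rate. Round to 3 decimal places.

The hit rate is 120/120 = 1, so apply the 1/(2N) correction: H → 1 − 1/(2·120) = 0.99583.
z(H) = z(0.99583) = 2.6380
z(FA) = z(0.34167) = -0.4079
d' = 2.6380 − (-0.4079) = 3.0459

d′ = 3.046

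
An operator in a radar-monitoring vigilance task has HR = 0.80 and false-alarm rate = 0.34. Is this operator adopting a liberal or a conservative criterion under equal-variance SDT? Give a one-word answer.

liberal

z(H) = 0.842, z(FA) = -0.412
c = −½·(z(H) + z(FA)) = -0.215
c < 0 → liberal criterion (biased toward responding “yes”).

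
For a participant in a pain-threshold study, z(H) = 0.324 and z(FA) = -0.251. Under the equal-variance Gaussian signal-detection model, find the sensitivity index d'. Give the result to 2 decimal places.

d' = z(H) − z(FA) = 0.324 − (-0.251) = 0.575

d' = 0.58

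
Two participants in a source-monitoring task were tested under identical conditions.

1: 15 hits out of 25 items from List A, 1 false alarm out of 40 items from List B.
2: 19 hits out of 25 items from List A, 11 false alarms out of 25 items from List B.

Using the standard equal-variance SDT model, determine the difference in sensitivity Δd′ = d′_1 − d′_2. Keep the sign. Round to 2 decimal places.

Δd′ = 1.36

1: z(0.6000) = 0.253, z(0.0250) = -1.960, d' = 2.213
2: z(0.7600) = 0.706, z(0.4400) = -0.151, d' = 0.857
Δd' = d'_1 − d'_2 = 2.213 − 0.857 = 1.356
1 has the higher sensitivity.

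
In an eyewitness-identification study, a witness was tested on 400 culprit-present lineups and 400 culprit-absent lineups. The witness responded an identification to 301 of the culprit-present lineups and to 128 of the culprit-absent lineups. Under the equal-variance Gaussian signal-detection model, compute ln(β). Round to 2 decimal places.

H = 301/400 = 0.7525
FA = 128/400 = 0.3200
z(H) = 0.682
z(FA) = -0.468
ln β = −½·[z(H)² − z(FA)²] = −0.5 × (0.465 − 0.219) = -0.123

ln β = -0.12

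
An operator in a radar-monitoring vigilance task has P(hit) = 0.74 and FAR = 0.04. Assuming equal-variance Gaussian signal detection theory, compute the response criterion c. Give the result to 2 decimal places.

z(H) = z(0.74) = 0.6433
z(FA) = z(0.04) = -1.7507
c = −½·[z(H) + z(FA)] = −0.5 × (0.6433 + (-1.7507)) = 0.5537
c > 0: the operator has a conservative response bias.

c = 0.55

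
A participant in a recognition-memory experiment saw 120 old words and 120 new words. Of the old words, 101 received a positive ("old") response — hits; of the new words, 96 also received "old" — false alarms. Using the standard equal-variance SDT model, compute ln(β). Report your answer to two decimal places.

H = 101/120 = 0.8417
FA = 96/120 = 0.8000
z(0.8417) = 1.001, z(0.8000) = 0.842
ln β = −½·[z(H)² − z(FA)²] = −0.5 × (1.002 − 0.709) = -0.1465

ln β = -0.15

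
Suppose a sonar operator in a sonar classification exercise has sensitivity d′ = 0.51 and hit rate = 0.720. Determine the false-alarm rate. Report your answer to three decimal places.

false-alarm rate = 0.529

z(hit rate) = z(0.720) = 0.5828
z(FA) = z(H) − d' = 0.5828 − 0.51 = 0.0728
false-alarm rate = Φ(0.0728) = 0.5290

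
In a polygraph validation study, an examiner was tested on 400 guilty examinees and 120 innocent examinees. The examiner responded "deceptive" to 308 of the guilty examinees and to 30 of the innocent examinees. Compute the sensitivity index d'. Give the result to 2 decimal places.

H = 308/400 = 0.7700
FA = 30/120 = 0.2500
z(H) = z(0.7700) = 0.7388
z(FA) = z(0.2500) = -0.6745
d' = z(H) − z(FA) = 0.7388 − (-0.6745) = 1.4133

d' = 1.41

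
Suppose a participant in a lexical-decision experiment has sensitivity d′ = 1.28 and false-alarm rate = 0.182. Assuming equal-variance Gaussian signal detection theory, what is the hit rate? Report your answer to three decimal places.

hit rate = 0.645

z(false-alarm rate) = z(0.182) = -0.9078
z(H) = z(FA) + d' = -0.9078 + 1.28 = 0.3722
hit rate = Φ(0.3722) = 0.6451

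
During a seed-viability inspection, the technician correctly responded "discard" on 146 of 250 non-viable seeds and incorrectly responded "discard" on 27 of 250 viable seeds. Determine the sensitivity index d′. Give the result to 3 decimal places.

H = 146/250 = 0.5840
FA = 27/250 = 0.1080
Φ⁻¹(0.5840) = 0.2121, Φ⁻¹(0.1080) = -1.2372
d' = z(H) − z(FA) = 0.2121 − (-1.2372) = 1.4493

d′ = 1.449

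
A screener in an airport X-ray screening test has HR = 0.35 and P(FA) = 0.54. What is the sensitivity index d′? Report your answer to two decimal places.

Φ⁻¹(H) = -0.385
Φ⁻¹(FA) = 0.100
d' = z(H) − z(FA) = -0.385 − 0.100 = -0.485

d′ = -0.49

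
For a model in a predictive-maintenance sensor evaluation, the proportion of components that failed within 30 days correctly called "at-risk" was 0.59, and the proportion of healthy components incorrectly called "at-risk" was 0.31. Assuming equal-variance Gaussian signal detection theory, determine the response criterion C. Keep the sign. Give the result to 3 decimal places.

z(0.59) = 0.2275, z(0.31) = -0.4959
c = −½·[z(H) + z(FA)] = −0.5 × (0.2275 + (-0.4959)) = 0.1342
c > 0: the model has a conservative response bias.

C = 0.134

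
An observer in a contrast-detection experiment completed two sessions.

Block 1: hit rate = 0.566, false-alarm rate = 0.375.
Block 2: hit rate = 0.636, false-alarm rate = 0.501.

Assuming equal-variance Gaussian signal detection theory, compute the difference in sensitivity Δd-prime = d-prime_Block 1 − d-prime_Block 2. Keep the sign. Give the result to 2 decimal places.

Block 1: z(0.566) = 0.166, z(0.375) = -0.319, d' = 0.485
Block 2: z(0.636) = 0.348, z(0.501) = 0.003, d' = 0.345
Δd' = d'_Block 1 − d'_Block 2 = 0.485 − 0.345 = 0.140
Block 1 has the higher sensitivity.

Δd-prime = 0.14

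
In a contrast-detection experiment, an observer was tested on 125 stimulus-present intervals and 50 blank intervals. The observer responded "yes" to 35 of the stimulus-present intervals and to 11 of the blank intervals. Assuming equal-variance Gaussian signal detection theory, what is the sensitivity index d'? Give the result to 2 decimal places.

d' = 0.19

H = 35/125 = 0.2800
FA = 11/50 = 0.2200
z(H) = -0.5828
z(FA) = -0.7722
d' = z(H) − z(FA) = -0.5828 − (-0.7722) = 0.1894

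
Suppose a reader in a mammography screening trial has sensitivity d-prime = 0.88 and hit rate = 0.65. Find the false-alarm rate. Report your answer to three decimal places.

z(hit rate) = z(0.65) = 0.3853
z(FA) = z(H) − d' = 0.3853 − 0.88 = -0.4947
false-alarm rate = Φ(-0.4947) = 0.3104

false-alarm rate = 0.310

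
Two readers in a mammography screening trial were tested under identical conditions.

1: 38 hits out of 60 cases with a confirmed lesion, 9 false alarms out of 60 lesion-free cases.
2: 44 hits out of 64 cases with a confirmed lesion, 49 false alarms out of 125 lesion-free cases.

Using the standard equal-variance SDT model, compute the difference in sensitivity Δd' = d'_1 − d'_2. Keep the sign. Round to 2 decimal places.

Δd' = 0.61

1: z(0.6333) = 0.341, z(0.1500) = -1.036, d' = 1.377
2: z(0.6875) = 0.489, z(0.3920) = -0.274, d' = 0.763
Δd' = d'_1 − d'_2 = 1.377 − 0.763 = 0.614
1 has the higher sensitivity.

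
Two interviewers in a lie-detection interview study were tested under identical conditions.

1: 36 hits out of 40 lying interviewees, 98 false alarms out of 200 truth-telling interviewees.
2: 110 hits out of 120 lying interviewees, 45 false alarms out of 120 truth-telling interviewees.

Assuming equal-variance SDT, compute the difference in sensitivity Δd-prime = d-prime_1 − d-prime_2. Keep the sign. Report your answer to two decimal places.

1: z(0.9000) = 1.282, z(0.4900) = -0.025, d' = 1.307
2: z(0.9167) = 1.383, z(0.3750) = -0.319, d' = 1.702
Δd' = d'_1 − d'_2 = 1.307 − 1.702 = -0.395
2 has the higher sensitivity.

Δd-prime = -0.40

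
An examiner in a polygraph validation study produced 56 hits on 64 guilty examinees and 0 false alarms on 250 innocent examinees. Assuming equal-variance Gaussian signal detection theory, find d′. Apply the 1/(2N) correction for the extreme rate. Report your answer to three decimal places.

The false-alarm rate is 0/250 = 0, so apply the 1/(2N) correction: FA → 1/(2·250) = 0.00200.
z(H) = z(0.87500) = 1.1503
z(FA) = z(0.00200) = -2.8782
d' = 1.1503 − (-2.8782) = 4.0285

d′ = 4.029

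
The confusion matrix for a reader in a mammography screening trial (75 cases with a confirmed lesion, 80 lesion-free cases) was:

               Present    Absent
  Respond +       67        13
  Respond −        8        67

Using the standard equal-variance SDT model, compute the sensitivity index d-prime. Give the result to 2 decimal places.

H = 67/75 = 0.8933
FA = 13/80 = 0.1625
Φ⁻¹(H) = Φ⁻¹(0.8933) = 1.244
Φ⁻¹(FA) = Φ⁻¹(0.1625) = -0.984
d' = z(H) − z(FA) = 1.244 − (-0.984) = 2.228

d-prime = 2.23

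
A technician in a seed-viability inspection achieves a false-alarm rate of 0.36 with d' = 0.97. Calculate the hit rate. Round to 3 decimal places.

z(false-alarm rate) = z(0.36) = -0.3585
z(H) = z(FA) + d' = -0.3585 + 0.97 = 0.6115
hit rate = Φ(0.6115) = 0.7296

hit rate = 0.730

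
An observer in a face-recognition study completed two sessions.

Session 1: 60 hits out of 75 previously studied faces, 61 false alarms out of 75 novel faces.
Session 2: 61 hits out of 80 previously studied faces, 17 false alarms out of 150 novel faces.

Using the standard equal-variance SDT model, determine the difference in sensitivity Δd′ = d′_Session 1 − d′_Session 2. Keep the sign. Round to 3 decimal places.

Session 1: z(0.8000) = 0.8416, z(0.8133) = 0.8901, d' = -0.0485
Session 2: z(0.7625) = 0.7144, z(0.1133) = -1.2092, d' = 1.9236
Δd' = d'_Session 1 − d'_Session 2 = -0.0485 − 1.9236 = -1.9721
Session 2 has the higher sensitivity.

Δd′ = -1.972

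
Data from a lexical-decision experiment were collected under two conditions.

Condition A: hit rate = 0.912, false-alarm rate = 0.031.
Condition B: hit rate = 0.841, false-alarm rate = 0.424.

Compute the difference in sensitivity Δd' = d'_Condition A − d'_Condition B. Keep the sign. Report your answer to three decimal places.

Condition A: z(0.912) = 1.3532, z(0.031) = -1.8663, d' = 3.2195
Condition B: z(0.841) = 0.9986, z(0.424) = -0.1917, d' = 1.1903
Δd' = d'_Condition A − d'_Condition B = 3.2195 − 1.1903 = 2.0292
Condition A has the higher sensitivity.

Δd' = 2.029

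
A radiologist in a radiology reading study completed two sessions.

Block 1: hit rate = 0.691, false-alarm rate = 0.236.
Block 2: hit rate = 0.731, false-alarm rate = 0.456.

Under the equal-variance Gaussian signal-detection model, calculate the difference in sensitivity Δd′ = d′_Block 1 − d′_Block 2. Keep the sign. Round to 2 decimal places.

Block 1: z(0.691) = 0.499, z(0.236) = -0.719, d' = 1.218
Block 2: z(0.731) = 0.616, z(0.456) = -0.111, d' = 0.727
Δd' = d'_Block 1 − d'_Block 2 = 1.218 − 0.727 = 0.491
Block 1 has the higher sensitivity.

Δd′ = 0.49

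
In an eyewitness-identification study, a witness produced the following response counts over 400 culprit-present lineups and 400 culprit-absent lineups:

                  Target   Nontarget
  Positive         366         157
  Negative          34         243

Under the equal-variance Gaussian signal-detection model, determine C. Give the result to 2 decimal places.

H = 366/400 = 0.9150
FA = 157/400 = 0.3925
z(0.9150) = 1.3722, z(0.3925) = -0.2728
c = −½·[z(H) + z(FA)] = −0.5 × (1.3722 + (-0.2728)) = -0.5497

C = -0.55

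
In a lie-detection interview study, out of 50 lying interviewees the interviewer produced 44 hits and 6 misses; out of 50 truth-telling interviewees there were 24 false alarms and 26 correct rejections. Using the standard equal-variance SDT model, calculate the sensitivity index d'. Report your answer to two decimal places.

d' = 1.23

H = 44/50 = 0.8800
FA = 24/50 = 0.4800
z(0.8800) = 1.1750, z(0.4800) = -0.0502
d' = z(H) − z(FA) = 1.1750 − (-0.0502) = 1.2252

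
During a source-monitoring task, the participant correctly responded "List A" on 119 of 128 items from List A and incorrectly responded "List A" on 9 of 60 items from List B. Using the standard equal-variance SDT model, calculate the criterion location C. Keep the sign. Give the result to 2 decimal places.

C = -0.22

H = 119/128 = 0.9297
FA = 9/60 = 0.1500
z(H) = 1.4736
z(FA) = -1.0364
c = −½·[z(H) + z(FA)] = −0.5 × (1.4736 + (-1.0364)) = -0.2186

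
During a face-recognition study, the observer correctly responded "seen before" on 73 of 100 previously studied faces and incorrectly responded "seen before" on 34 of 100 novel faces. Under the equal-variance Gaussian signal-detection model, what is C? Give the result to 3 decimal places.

C = -0.100

H = 73/100 = 0.7300
FA = 34/100 = 0.3400
Φ⁻¹(H) = Φ⁻¹(0.7300) = 0.6128
Φ⁻¹(FA) = Φ⁻¹(0.3400) = -0.4125
c = −½·[z(H) + z(FA)] = −0.5 × (0.6128 + (-0.4125)) = -0.10015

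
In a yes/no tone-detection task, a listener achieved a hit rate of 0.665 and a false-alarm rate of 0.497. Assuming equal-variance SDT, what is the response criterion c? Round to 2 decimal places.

z(H) = z(0.665) = 0.426
z(FA) = z(0.497) = -0.008
c = −½·[z(H) + z(FA)] = −0.5 × (0.426 + (-0.008)) = -0.209
c < 0: the listener has a liberal response bias.

c = -0.21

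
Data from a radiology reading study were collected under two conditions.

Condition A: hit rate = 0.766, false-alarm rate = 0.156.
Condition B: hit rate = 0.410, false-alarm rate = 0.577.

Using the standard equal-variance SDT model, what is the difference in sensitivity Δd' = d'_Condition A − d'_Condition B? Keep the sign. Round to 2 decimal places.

Δd' = 2.16

Condition A: z(0.766) = 0.726, z(0.156) = -1.011, d' = 1.737
Condition B: z(0.410) = -0.228, z(0.577) = 0.194, d' = -0.422
Δd' = d'_Condition A − d'_Condition B = 1.737 − (-0.422) = 2.159
Condition A has the higher sensitivity.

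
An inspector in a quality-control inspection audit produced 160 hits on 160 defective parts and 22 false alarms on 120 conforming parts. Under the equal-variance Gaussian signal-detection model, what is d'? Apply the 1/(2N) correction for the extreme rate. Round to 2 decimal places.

d' = 3.64

The hit rate is 160/160 = 1, so apply the 1/(2N) correction: H → 1 − 1/(2·160) = 0.99687.
z(H) = z(0.99687) = 2.734
z(FA) = z(0.18333) = -0.903
d' = 2.734 − (-0.903) = 3.637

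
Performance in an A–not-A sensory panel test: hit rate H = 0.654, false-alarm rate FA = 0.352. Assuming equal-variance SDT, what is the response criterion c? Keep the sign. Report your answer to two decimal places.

c = -0.01

Φ⁻¹(H) = 0.3961
Φ⁻¹(FA) = -0.3799
c = −½·[z(H) + z(FA)] = −0.5 × (0.3961 + (-0.3799)) = -0.0081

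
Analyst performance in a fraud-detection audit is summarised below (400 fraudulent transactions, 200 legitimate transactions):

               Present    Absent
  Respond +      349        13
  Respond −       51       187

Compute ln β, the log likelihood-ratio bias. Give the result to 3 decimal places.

H = 349/400 = 0.8725
FA = 13/200 = 0.0650
z(H) = z(0.8725) = 1.1383
z(FA) = z(0.0650) = -1.5141
ln β = −½·[z(H)² − z(FA)²] = −0.5 × (1.2957 − 2.2925) = 0.4984

ln β = 0.498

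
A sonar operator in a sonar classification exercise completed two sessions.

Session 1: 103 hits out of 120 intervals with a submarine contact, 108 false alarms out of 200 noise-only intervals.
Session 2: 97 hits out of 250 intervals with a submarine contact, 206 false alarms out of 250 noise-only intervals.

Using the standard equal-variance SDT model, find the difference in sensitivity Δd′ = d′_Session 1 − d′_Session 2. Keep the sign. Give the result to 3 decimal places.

Δd′ = 2.188

Session 1: z(0.8583) = 1.0727, z(0.5400) = 0.1004, d' = 0.9723
Session 2: z(0.3880) = -0.2845, z(0.8240) = 0.9307, d' = -1.2152
Δd' = d'_Session 1 − d'_Session 2 = 0.9723 − (-1.2152) = 2.1875
Session 1 has the higher sensitivity.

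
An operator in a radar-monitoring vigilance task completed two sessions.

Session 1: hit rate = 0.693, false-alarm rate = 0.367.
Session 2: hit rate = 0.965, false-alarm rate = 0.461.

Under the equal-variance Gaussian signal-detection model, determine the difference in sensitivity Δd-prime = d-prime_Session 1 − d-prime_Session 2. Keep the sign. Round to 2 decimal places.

Session 1: z(0.693) = 0.504, z(0.367) = -0.340, d' = 0.844
Session 2: z(0.965) = 1.812, z(0.461) = -0.098, d' = 1.910
Δd' = d'_Session 1 − d'_Session 2 = 0.844 − 1.910 = -1.066
Session 2 has the higher sensitivity.

Δd-prime = -1.07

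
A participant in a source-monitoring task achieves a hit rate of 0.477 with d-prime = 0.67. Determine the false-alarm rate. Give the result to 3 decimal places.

false-alarm rate = 0.233

z(hit rate) = z(0.477) = -0.0577
z(FA) = z(H) − d' = -0.0577 − 0.67 = -0.7277
false-alarm rate = Φ(-0.7277) = 0.2334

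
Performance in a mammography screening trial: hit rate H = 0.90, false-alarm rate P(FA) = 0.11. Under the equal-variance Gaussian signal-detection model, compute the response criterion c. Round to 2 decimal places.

c = -0.03

Φ⁻¹(H) = Φ⁻¹(0.90) = 1.282
Φ⁻¹(FA) = Φ⁻¹(0.11) = -1.227
c = −½·[z(H) + z(FA)] = −0.5 × (1.282 + (-1.227)) = -0.0275
c < 0: the reader has a liberal response bias.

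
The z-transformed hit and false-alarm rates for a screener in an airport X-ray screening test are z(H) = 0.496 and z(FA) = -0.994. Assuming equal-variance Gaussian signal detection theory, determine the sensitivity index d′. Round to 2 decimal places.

d′ = 1.49

d' = z(H) − z(FA) = 0.496 − (-0.994) = 1.490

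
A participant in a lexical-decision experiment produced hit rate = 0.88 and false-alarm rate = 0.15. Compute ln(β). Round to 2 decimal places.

ln β = -0.15

z(H) = z(0.88) = 1.175
z(FA) = z(0.15) = -1.036
ln β = −½·[z(H)² − z(FA)²] = −0.5 × (1.381 − 1.073) = -0.154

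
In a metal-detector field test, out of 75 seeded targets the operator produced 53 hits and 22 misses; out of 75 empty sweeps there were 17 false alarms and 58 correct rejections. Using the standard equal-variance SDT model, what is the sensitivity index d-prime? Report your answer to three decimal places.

H = 53/75 = 0.7067
FA = 17/75 = 0.2267
z(H) = z(0.7067) = 0.5438
z(FA) = z(0.2267) = -0.7498
d' = z(H) − z(FA) = 0.5438 − (-0.7498) = 1.2936

d-prime = 1.294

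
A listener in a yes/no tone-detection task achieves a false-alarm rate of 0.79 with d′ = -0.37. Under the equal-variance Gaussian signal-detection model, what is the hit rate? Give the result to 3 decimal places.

z(false-alarm rate) = z(0.79) = 0.8064
z(H) = z(FA) + d' = 0.8064 + (-0.37) = 0.4364
hit rate = Φ(0.4364) = 0.6687

hit rate = 0.669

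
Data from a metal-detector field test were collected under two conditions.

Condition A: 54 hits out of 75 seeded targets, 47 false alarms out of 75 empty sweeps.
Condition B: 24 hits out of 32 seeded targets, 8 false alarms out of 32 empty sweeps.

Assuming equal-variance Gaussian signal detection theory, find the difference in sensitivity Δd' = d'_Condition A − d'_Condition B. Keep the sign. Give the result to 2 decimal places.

Condition A: z(0.7200) = 0.583, z(0.6267) = 0.323, d' = 0.260
Condition B: z(0.7500) = 0.674, z(0.2500) = -0.674, d' = 1.348
Δd' = d'_Condition A − d'_Condition B = 0.260 − 1.348 = -1.088
Condition B has the higher sensitivity.

Δd' = -1.09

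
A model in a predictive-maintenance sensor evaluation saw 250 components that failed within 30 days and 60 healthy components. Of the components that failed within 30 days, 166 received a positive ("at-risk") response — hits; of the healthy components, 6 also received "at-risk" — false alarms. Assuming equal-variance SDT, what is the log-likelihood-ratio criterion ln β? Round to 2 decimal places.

ln β = 0.73

H = 166/250 = 0.6640
FA = 6/60 = 0.1000
Φ⁻¹(H) = 0.423
Φ⁻¹(FA) = -1.282
ln β = −½·[z(H)² − z(FA)²] = −0.5 × (0.179 − 1.644) = 0.7325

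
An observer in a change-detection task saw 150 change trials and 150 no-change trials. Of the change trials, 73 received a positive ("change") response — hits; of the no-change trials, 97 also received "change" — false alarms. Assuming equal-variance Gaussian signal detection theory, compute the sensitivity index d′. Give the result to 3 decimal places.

d′ = -0.410

H = 73/150 = 0.4867
FA = 97/150 = 0.6467
z(H) = -0.0333
z(FA) = 0.3764
d' = z(H) − z(FA) = -0.0333 − 0.3764 = -0.4097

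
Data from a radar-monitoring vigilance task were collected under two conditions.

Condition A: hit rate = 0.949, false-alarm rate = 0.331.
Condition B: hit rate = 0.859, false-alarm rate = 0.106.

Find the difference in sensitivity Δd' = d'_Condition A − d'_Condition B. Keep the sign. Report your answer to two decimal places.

Δd' = -0.25

Condition A: z(0.949) = 1.635, z(0.331) = -0.437, d' = 2.072
Condition B: z(0.859) = 1.076, z(0.106) = -1.248, d' = 2.324
Δd' = d'_Condition A − d'_Condition B = 2.072 − 2.324 = -0.252
Condition B has the higher sensitivity.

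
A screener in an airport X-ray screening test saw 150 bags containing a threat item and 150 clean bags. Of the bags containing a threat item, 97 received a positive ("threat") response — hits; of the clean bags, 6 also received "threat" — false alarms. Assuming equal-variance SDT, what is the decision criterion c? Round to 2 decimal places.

H = 97/150 = 0.6467
FA = 6/150 = 0.0400
z(0.6467) = 0.376, z(0.0400) = -1.751
c = −½·[z(H) + z(FA)] = −0.5 × (0.376 + (-1.751)) = 0.6875
c > 0: the screener has a conservative response bias.

c = 0.69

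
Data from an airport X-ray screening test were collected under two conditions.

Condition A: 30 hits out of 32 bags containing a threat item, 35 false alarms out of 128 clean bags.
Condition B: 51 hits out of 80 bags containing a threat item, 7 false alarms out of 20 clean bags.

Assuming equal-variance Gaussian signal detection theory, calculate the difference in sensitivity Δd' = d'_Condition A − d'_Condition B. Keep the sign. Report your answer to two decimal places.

Condition A: z(0.9375) = 1.534, z(0.2734) = -0.603, d' = 2.137
Condition B: z(0.6375) = 0.352, z(0.3500) = -0.385, d' = 0.737
Δd' = d'_Condition A − d'_Condition B = 2.137 − 0.737 = 1.400
Condition A has the higher sensitivity.

Δd' = 1.40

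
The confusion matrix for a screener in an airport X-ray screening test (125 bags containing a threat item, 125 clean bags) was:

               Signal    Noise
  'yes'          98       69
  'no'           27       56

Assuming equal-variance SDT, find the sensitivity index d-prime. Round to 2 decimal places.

d-prime = 0.66

H = 98/125 = 0.7840
FA = 69/125 = 0.5520
z(H) = z(0.7840) = 0.786
z(FA) = z(0.5520) = 0.131
d' = z(H) − z(FA) = 0.786 − 0.131 = 0.655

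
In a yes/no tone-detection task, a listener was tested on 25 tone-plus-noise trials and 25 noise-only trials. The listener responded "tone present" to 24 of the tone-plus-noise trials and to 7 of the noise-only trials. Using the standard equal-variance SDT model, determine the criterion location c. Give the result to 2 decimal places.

c = -0.58

H = 24/25 = 0.9600
FA = 7/25 = 0.2800
z(0.9600) = 1.751, z(0.2800) = -0.583
c = −½·[z(H) + z(FA)] = −0.5 × (1.751 + (-0.583)) = -0.584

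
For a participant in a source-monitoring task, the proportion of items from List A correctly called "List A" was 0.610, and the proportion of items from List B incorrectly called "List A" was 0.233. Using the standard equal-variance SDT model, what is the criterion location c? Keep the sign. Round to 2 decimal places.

z(0.610) = 0.2793, z(0.233) = -0.7290
c = −½·[z(H) + z(FA)] = −0.5 × (0.2793 + (-0.7290)) = 0.22485
c > 0: the participant has a conservative response bias.

c = 0.22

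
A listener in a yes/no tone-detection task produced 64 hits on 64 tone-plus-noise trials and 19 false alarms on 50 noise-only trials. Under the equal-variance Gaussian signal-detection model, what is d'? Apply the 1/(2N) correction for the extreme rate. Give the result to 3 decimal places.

d' = 2.723

The hit rate is 64/64 = 1, so apply the 1/(2N) correction: H → 1 − 1/(2·64) = 0.99219.
z(H) = z(0.99219) = 2.4177
z(FA) = z(0.38000) = -0.3055
d' = 2.4177 − (-0.3055) = 2.7232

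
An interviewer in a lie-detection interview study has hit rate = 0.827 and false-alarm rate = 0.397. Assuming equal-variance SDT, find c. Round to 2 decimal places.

z(H) = z(0.827) = 0.942
z(FA) = z(0.397) = -0.261
c = −½·[z(H) + z(FA)] = −0.5 × (0.942 + (-0.261)) = -0.3405

c = -0.34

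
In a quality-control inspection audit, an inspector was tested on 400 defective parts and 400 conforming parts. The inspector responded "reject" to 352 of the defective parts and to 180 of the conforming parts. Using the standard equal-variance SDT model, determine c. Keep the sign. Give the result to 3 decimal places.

H = 352/400 = 0.8800
FA = 180/400 = 0.4500
Φ⁻¹(0.8800) = 1.1750, Φ⁻¹(0.4500) = -0.1257
c = −½·[z(H) + z(FA)] = −0.5 × (1.1750 + (-0.1257)) = -0.52465
c < 0: the inspector has a liberal response bias.

c = -0.525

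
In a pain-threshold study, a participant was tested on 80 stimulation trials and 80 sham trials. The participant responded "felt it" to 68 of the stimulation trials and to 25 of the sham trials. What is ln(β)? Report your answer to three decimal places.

H = 68/80 = 0.8500
FA = 25/80 = 0.3125
Φ⁻¹(0.8500) = 1.0364, Φ⁻¹(0.3125) = -0.4888
ln β = −½·[z(H)² − z(FA)²] = −0.5 × (1.0741 − 0.2389) = -0.4176

ln β = -0.418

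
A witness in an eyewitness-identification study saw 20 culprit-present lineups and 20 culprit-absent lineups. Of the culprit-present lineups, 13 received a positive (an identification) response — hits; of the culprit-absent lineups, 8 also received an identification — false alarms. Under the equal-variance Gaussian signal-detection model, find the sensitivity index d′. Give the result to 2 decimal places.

d′ = 0.64

H = 13/20 = 0.6500
FA = 8/20 = 0.4000
Φ⁻¹(H) = 0.385
Φ⁻¹(FA) = -0.253
d' = z(H) − z(FA) = 0.385 − (-0.253) = 0.638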